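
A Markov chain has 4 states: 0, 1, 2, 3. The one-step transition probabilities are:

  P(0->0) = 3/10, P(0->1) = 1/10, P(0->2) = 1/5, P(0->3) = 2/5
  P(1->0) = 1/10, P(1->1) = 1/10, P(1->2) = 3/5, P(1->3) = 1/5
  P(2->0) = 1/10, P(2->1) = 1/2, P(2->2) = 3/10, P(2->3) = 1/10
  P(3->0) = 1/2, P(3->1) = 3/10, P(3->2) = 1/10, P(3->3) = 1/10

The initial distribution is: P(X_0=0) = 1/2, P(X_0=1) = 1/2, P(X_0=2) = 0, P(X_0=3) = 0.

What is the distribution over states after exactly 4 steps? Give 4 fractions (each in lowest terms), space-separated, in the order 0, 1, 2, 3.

Answer: 57/250 691/2500 1531/5000 947/5000

Derivation:
Propagating the distribution step by step (d_{t+1} = d_t * P):
d_0 = (0=1/2, 1=1/2, 2=0, 3=0)
  d_1[0] = 1/2*3/10 + 1/2*1/10 + 0*1/10 + 0*1/2 = 1/5
  d_1[1] = 1/2*1/10 + 1/2*1/10 + 0*1/2 + 0*3/10 = 1/10
  d_1[2] = 1/2*1/5 + 1/2*3/5 + 0*3/10 + 0*1/10 = 2/5
  d_1[3] = 1/2*2/5 + 1/2*1/5 + 0*1/10 + 0*1/10 = 3/10
d_1 = (0=1/5, 1=1/10, 2=2/5, 3=3/10)
  d_2[0] = 1/5*3/10 + 1/10*1/10 + 2/5*1/10 + 3/10*1/2 = 13/50
  d_2[1] = 1/5*1/10 + 1/10*1/10 + 2/5*1/2 + 3/10*3/10 = 8/25
  d_2[2] = 1/5*1/5 + 1/10*3/5 + 2/5*3/10 + 3/10*1/10 = 1/4
  d_2[3] = 1/5*2/5 + 1/10*1/5 + 2/5*1/10 + 3/10*1/10 = 17/100
d_2 = (0=13/50, 1=8/25, 2=1/4, 3=17/100)
  d_3[0] = 13/50*3/10 + 8/25*1/10 + 1/4*1/10 + 17/100*1/2 = 11/50
  d_3[1] = 13/50*1/10 + 8/25*1/10 + 1/4*1/2 + 17/100*3/10 = 117/500
  d_3[2] = 13/50*1/5 + 8/25*3/5 + 1/4*3/10 + 17/100*1/10 = 42/125
  d_3[3] = 13/50*2/5 + 8/25*1/5 + 1/4*1/10 + 17/100*1/10 = 21/100
d_3 = (0=11/50, 1=117/500, 2=42/125, 3=21/100)
  d_4[0] = 11/50*3/10 + 117/500*1/10 + 42/125*1/10 + 21/100*1/2 = 57/250
  d_4[1] = 11/50*1/10 + 117/500*1/10 + 42/125*1/2 + 21/100*3/10 = 691/2500
  d_4[2] = 11/50*1/5 + 117/500*3/5 + 42/125*3/10 + 21/100*1/10 = 1531/5000
  d_4[3] = 11/50*2/5 + 117/500*1/5 + 42/125*1/10 + 21/100*1/10 = 947/5000
d_4 = (0=57/250, 1=691/2500, 2=1531/5000, 3=947/5000)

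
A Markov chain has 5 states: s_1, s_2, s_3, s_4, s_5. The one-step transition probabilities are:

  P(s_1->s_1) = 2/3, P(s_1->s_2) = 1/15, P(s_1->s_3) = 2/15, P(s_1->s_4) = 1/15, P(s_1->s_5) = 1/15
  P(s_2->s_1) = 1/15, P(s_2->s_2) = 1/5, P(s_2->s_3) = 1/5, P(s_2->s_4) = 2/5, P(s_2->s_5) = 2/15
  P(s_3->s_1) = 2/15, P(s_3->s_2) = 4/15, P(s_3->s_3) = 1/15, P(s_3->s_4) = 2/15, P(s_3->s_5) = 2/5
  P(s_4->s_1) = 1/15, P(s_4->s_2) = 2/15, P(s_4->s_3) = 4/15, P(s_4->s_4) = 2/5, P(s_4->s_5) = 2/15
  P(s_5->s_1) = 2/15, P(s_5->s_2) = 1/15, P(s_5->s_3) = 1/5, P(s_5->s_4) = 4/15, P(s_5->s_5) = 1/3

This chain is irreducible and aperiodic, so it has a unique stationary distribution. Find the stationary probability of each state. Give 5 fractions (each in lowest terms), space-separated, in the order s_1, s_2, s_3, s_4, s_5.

Answer: 4446/19273 2640/19273 3421/19273 4784/19273 3982/19273

Derivation:
The stationary distribution satisfies pi = pi * P, i.e.:
  pi_s_1 = 2/3*pi_s_1 + 1/15*pi_s_2 + 2/15*pi_s_3 + 1/15*pi_s_4 + 2/15*pi_s_5
  pi_s_2 = 1/15*pi_s_1 + 1/5*pi_s_2 + 4/15*pi_s_3 + 2/15*pi_s_4 + 1/15*pi_s_5
  pi_s_3 = 2/15*pi_s_1 + 1/5*pi_s_2 + 1/15*pi_s_3 + 4/15*pi_s_4 + 1/5*pi_s_5
  pi_s_4 = 1/15*pi_s_1 + 2/5*pi_s_2 + 2/15*pi_s_3 + 2/5*pi_s_4 + 4/15*pi_s_5
  pi_s_5 = 1/15*pi_s_1 + 2/15*pi_s_2 + 2/5*pi_s_3 + 2/15*pi_s_4 + 1/3*pi_s_5
with normalization: pi_s_1 + pi_s_2 + pi_s_3 + pi_s_4 + pi_s_5 = 1.

Using the first 4 balance equations plus normalization, the linear system A*pi = b is:
  [-1/3, 1/15, 2/15, 1/15, 2/15] . pi = 0
  [1/15, -4/5, 4/15, 2/15, 1/15] . pi = 0
  [2/15, 1/5, -14/15, 4/15, 1/5] . pi = 0
  [1/15, 2/5, 2/15, -3/5, 4/15] . pi = 0
  [1, 1, 1, 1, 1] . pi = 1

Solving yields:
  pi_s_1 = 4446/19273
  pi_s_2 = 2640/19273
  pi_s_3 = 3421/19273
  pi_s_4 = 4784/19273
  pi_s_5 = 3982/19273

Verification (pi * P):
  4446/19273*2/3 + 2640/19273*1/15 + 3421/19273*2/15 + 4784/19273*1/15 + 3982/19273*2/15 = 4446/19273 = pi_s_1  (ok)
  4446/19273*1/15 + 2640/19273*1/5 + 3421/19273*4/15 + 4784/19273*2/15 + 3982/19273*1/15 = 2640/19273 = pi_s_2  (ok)
  4446/19273*2/15 + 2640/19273*1/5 + 3421/19273*1/15 + 4784/19273*4/15 + 3982/19273*1/5 = 3421/19273 = pi_s_3  (ok)
  4446/19273*1/15 + 2640/19273*2/5 + 3421/19273*2/15 + 4784/19273*2/5 + 3982/19273*4/15 = 4784/19273 = pi_s_4  (ok)
  4446/19273*1/15 + 2640/19273*2/15 + 3421/19273*2/5 + 4784/19273*2/15 + 3982/19273*1/3 = 3982/19273 = pi_s_5  (ok)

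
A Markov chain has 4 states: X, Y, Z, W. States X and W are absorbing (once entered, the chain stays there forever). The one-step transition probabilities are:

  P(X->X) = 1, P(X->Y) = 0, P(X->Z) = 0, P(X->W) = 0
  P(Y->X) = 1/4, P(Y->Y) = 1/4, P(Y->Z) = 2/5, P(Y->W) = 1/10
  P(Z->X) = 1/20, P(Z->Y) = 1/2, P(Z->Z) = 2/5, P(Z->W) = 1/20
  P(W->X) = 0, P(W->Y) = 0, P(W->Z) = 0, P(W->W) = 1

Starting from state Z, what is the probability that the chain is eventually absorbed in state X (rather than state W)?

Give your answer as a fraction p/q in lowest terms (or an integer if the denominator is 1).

Let a_i = P(absorbed in X | start in state i).
Boundary conditions: a_X = 1, a_W = 0.
For each transient state i, a_i = sum_j P(i->j) * a_j:
  a_Y = 1/4*a_X + 1/4*a_Y + 2/5*a_Z + 1/10*a_W
  a_Z = 1/20*a_X + 1/2*a_Y + 2/5*a_Z + 1/20*a_W

Substituting a_X = 1 and a_W = 0, rearrange to (I - Q) a = r where r[i] = P(i -> X):
  [3/4, -2/5] . (a_Y, a_Z) = 1/4
  [-1/2, 3/5] . (a_Y, a_Z) = 1/20

Solving yields:
  a_Y = 17/25
  a_Z = 13/20

Starting state is Z, so the absorption probability is a_Z = 13/20.

Answer: 13/20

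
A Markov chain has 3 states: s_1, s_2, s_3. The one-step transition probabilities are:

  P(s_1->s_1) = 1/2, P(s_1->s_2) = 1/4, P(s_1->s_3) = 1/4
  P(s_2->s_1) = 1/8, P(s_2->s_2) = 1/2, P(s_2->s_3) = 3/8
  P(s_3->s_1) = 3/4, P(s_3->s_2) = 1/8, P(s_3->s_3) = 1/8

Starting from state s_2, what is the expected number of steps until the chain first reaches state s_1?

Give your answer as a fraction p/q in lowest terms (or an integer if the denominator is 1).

Let h_i = expected steps to first reach s_1 from state i.
Boundary: h_s_1 = 0.
First-step equations for the other states:
  h_s_2 = 1 + 1/8*h_s_1 + 1/2*h_s_2 + 3/8*h_s_3
  h_s_3 = 1 + 3/4*h_s_1 + 1/8*h_s_2 + 1/8*h_s_3

Substituting h_s_1 = 0 and rearranging gives the linear system (I - Q) h = 1:
  [1/2, -3/8] . (h_s_2, h_s_3) = 1
  [-1/8, 7/8] . (h_s_2, h_s_3) = 1

Solving yields:
  h_s_2 = 16/5
  h_s_3 = 8/5

Starting state is s_2, so the expected hitting time is h_s_2 = 16/5.

Answer: 16/5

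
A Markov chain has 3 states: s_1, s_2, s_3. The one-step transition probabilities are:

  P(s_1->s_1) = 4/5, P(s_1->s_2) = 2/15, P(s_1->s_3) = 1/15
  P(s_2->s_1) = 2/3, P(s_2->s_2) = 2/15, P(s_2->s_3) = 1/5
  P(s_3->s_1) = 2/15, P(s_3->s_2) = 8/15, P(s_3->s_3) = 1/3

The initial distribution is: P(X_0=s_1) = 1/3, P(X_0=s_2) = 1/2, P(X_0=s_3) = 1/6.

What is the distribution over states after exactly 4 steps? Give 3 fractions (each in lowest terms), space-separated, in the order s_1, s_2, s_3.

Propagating the distribution step by step (d_{t+1} = d_t * P):
d_0 = (s_1=1/3, s_2=1/2, s_3=1/6)
  d_1[s_1] = 1/3*4/5 + 1/2*2/3 + 1/6*2/15 = 28/45
  d_1[s_2] = 1/3*2/15 + 1/2*2/15 + 1/6*8/15 = 1/5
  d_1[s_3] = 1/3*1/15 + 1/2*1/5 + 1/6*1/3 = 8/45
d_1 = (s_1=28/45, s_2=1/5, s_3=8/45)
  d_2[s_1] = 28/45*4/5 + 1/5*2/3 + 8/45*2/15 = 442/675
  d_2[s_2] = 28/45*2/15 + 1/5*2/15 + 8/45*8/15 = 46/225
  d_2[s_3] = 28/45*1/15 + 1/5*1/5 + 8/45*1/3 = 19/135
d_2 = (s_1=442/675, s_2=46/225, s_3=19/135)
  d_3[s_1] = 442/675*4/5 + 46/225*2/3 + 19/135*2/15 = 6874/10125
  d_3[s_2] = 442/675*2/15 + 46/225*2/15 + 19/135*8/15 = 128/675
  d_3[s_3] = 442/675*1/15 + 46/225*1/5 + 19/135*1/3 = 1331/10125
d_3 = (s_1=6874/10125, s_2=128/675, s_3=1331/10125)
  d_4[s_1] = 6874/10125*4/5 + 128/675*2/3 + 1331/10125*2/15 = 4174/6075
  d_4[s_2] = 6874/10125*2/15 + 128/675*2/15 + 1331/10125*8/15 = 9412/50625
  d_4[s_3] = 6874/10125*1/15 + 128/675*1/5 + 1331/10125*1/3 = 19289/151875
d_4 = (s_1=4174/6075, s_2=9412/50625, s_3=19289/151875)

Answer: 4174/6075 9412/50625 19289/151875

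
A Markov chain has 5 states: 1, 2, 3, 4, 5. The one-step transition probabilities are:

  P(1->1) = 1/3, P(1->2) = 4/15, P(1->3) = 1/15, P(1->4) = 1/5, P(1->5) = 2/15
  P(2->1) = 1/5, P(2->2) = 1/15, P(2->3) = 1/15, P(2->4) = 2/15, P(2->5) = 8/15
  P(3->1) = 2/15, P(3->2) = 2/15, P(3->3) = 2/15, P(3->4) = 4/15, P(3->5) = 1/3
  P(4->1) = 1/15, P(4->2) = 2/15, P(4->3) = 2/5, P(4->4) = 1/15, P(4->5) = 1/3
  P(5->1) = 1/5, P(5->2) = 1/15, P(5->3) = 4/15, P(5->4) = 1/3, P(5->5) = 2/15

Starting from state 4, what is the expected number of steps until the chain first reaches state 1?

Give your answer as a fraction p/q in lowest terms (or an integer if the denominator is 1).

Answer: 9215/1266

Derivation:
Let h_i = expected steps to first reach 1 from state i.
Boundary: h_1 = 0.
First-step equations for the other states:
  h_2 = 1 + 1/5*h_1 + 1/15*h_2 + 1/15*h_3 + 2/15*h_4 + 8/15*h_5
  h_3 = 1 + 2/15*h_1 + 2/15*h_2 + 2/15*h_3 + 4/15*h_4 + 1/3*h_5
  h_4 = 1 + 1/15*h_1 + 2/15*h_2 + 2/5*h_3 + 1/15*h_4 + 1/3*h_5
  h_5 = 1 + 1/5*h_1 + 1/15*h_2 + 4/15*h_3 + 1/3*h_4 + 2/15*h_5

Substituting h_1 = 0 and rearranging gives the linear system (I - Q) h = 1:
  [14/15, -1/15, -2/15, -8/15] . (h_2, h_3, h_4, h_5) = 1
  [-2/15, 13/15, -4/15, -1/3] . (h_2, h_3, h_4, h_5) = 1
  [-2/15, -2/5, 14/15, -1/3] . (h_2, h_3, h_4, h_5) = 1
  [-1/15, -4/15, -1/3, 13/15] . (h_2, h_3, h_4, h_5) = 1

Solving yields:
  h_2 = 8045/1266
  h_3 = 1455/211
  h_4 = 9215/1266
  h_5 = 1385/211

Starting state is 4, so the expected hitting time is h_4 = 9215/1266.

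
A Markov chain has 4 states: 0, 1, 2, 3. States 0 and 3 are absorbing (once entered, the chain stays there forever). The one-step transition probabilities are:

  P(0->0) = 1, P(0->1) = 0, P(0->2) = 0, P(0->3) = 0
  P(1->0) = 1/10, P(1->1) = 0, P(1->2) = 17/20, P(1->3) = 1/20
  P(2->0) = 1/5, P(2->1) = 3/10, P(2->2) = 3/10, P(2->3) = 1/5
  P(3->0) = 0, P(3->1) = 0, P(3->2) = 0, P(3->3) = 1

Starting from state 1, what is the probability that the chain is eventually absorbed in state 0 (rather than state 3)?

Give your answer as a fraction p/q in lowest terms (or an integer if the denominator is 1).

Answer: 48/89

Derivation:
Let a_i = P(absorbed in 0 | start in state i).
Boundary conditions: a_0 = 1, a_3 = 0.
For each transient state i, a_i = sum_j P(i->j) * a_j:
  a_1 = 1/10*a_0 + 0*a_1 + 17/20*a_2 + 1/20*a_3
  a_2 = 1/5*a_0 + 3/10*a_1 + 3/10*a_2 + 1/5*a_3

Substituting a_0 = 1 and a_3 = 0, rearrange to (I - Q) a = r where r[i] = P(i -> 0):
  [1, -17/20] . (a_1, a_2) = 1/10
  [-3/10, 7/10] . (a_1, a_2) = 1/5

Solving yields:
  a_1 = 48/89
  a_2 = 46/89

Starting state is 1, so the absorption probability is a_1 = 48/89.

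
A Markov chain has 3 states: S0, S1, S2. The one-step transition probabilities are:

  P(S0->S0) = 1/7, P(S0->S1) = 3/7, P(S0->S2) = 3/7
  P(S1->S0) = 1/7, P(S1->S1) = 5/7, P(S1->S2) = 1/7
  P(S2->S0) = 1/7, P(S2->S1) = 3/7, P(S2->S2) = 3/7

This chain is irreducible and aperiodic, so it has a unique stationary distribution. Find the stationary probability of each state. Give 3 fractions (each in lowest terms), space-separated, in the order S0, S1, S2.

The stationary distribution satisfies pi = pi * P, i.e.:
  pi_S0 = 1/7*pi_S0 + 1/7*pi_S1 + 1/7*pi_S2
  pi_S1 = 3/7*pi_S0 + 5/7*pi_S1 + 3/7*pi_S2
  pi_S2 = 3/7*pi_S0 + 1/7*pi_S1 + 3/7*pi_S2
with normalization: pi_S0 + pi_S1 + pi_S2 = 1.

Using the first 2 balance equations plus normalization, the linear system A*pi = b is:
  [-6/7, 1/7, 1/7] . pi = 0
  [3/7, -2/7, 3/7] . pi = 0
  [1, 1, 1] . pi = 1

Solving yields:
  pi_S0 = 1/7
  pi_S1 = 3/5
  pi_S2 = 9/35

Verification (pi * P):
  1/7*1/7 + 3/5*1/7 + 9/35*1/7 = 1/7 = pi_S0  (ok)
  1/7*3/7 + 3/5*5/7 + 9/35*3/7 = 3/5 = pi_S1  (ok)
  1/7*3/7 + 3/5*1/7 + 9/35*3/7 = 9/35 = pi_S2  (ok)

Answer: 1/7 3/5 9/35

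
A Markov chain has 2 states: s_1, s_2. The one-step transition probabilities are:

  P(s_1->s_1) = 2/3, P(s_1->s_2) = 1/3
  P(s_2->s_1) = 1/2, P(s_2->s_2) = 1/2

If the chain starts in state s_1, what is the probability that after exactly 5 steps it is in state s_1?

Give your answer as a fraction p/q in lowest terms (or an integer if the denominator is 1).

Answer: 2333/3888

Derivation:
Computing P^5 by repeated multiplication:
P^1 =
  s_1: [2/3, 1/3]
  s_2: [1/2, 1/2]
P^2 =
  s_1: [11/18, 7/18]
  s_2: [7/12, 5/12]
P^3 =
  s_1: [65/108, 43/108]
  s_2: [43/72, 29/72]
P^4 =
  s_1: [389/648, 259/648]
  s_2: [259/432, 173/432]
P^5 =
  s_1: [2333/3888, 1555/3888]
  s_2: [1555/2592, 1037/2592]

(P^5)[s_1 -> s_1] = 2333/3888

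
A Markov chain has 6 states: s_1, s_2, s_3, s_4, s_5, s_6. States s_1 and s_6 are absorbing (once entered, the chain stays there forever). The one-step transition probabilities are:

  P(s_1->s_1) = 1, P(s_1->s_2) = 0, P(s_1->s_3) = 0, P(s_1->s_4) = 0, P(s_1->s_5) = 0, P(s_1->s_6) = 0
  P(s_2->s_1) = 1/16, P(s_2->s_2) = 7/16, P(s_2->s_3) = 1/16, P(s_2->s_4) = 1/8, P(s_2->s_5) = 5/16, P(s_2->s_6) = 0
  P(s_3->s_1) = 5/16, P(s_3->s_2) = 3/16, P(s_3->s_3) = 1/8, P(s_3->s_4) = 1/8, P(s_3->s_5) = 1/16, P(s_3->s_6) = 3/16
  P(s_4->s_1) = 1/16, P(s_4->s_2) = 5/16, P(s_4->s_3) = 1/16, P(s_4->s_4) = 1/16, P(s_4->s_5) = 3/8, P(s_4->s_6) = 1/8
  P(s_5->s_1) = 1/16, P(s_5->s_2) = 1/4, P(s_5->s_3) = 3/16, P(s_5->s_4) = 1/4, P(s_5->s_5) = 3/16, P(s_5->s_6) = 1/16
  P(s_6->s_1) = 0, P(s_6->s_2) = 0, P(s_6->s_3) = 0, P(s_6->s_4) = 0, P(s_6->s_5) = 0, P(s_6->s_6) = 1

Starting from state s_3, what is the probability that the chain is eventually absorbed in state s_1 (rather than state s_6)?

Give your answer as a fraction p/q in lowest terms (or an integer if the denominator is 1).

Answer: 928/1525

Derivation:
Let a_i = P(absorbed in s_1 | start in state i).
Boundary conditions: a_s_1 = 1, a_s_6 = 0.
For each transient state i, a_i = sum_j P(i->j) * a_j:
  a_s_2 = 1/16*a_s_1 + 7/16*a_s_2 + 1/16*a_s_3 + 1/8*a_s_4 + 5/16*a_s_5 + 0*a_s_6
  a_s_3 = 5/16*a_s_1 + 3/16*a_s_2 + 1/8*a_s_3 + 1/8*a_s_4 + 1/16*a_s_5 + 3/16*a_s_6
  a_s_4 = 1/16*a_s_1 + 5/16*a_s_2 + 1/16*a_s_3 + 1/16*a_s_4 + 3/8*a_s_5 + 1/8*a_s_6
  a_s_5 = 1/16*a_s_1 + 1/4*a_s_2 + 3/16*a_s_3 + 1/4*a_s_4 + 3/16*a_s_5 + 1/16*a_s_6

Substituting a_s_1 = 1 and a_s_6 = 0, rearrange to (I - Q) a = r where r[i] = P(i -> s_1):
  [9/16, -1/16, -1/8, -5/16] . (a_s_2, a_s_3, a_s_4, a_s_5) = 1/16
  [-3/16, 7/8, -1/8, -1/16] . (a_s_2, a_s_3, a_s_4, a_s_5) = 5/16
  [-5/16, -1/16, 15/16, -3/8] . (a_s_2, a_s_3, a_s_4, a_s_5) = 1/16
  [-1/4, -3/16, -1/4, 13/16] . (a_s_2, a_s_3, a_s_4, a_s_5) = 1/16

Solving yields:
  a_s_2 = 944/1525
  a_s_3 = 928/1525
  a_s_4 = 829/1525
  a_s_5 = 877/1525

Starting state is s_3, so the absorption probability is a_s_3 = 928/1525.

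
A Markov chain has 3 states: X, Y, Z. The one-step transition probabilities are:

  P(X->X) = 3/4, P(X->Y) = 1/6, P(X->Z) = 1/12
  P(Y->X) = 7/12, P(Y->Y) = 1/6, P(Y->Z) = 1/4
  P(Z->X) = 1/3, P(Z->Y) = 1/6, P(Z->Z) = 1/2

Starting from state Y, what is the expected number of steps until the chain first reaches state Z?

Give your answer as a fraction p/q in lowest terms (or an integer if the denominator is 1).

Answer: 15/2

Derivation:
Let h_i = expected steps to first reach Z from state i.
Boundary: h_Z = 0.
First-step equations for the other states:
  h_X = 1 + 3/4*h_X + 1/6*h_Y + 1/12*h_Z
  h_Y = 1 + 7/12*h_X + 1/6*h_Y + 1/4*h_Z

Substituting h_Z = 0 and rearranging gives the linear system (I - Q) h = 1:
  [1/4, -1/6] . (h_X, h_Y) = 1
  [-7/12, 5/6] . (h_X, h_Y) = 1

Solving yields:
  h_X = 9
  h_Y = 15/2

Starting state is Y, so the expected hitting time is h_Y = 15/2.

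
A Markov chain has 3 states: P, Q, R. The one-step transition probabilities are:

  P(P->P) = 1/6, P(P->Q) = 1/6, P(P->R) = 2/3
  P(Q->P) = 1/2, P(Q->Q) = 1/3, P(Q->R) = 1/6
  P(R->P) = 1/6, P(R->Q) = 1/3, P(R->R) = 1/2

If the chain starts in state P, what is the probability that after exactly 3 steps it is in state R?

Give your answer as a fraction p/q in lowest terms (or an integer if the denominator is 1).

Answer: 47/108

Derivation:
Computing P^3 by repeated multiplication:
P^1 =
  P: [1/6, 1/6, 2/3]
  Q: [1/2, 1/3, 1/6]
  R: [1/6, 1/3, 1/2]
P^2 =
  P: [2/9, 11/36, 17/36]
  Q: [5/18, 1/4, 17/36]
  R: [5/18, 11/36, 5/12]
P^3 =
  P: [29/108, 8/27, 47/108]
  Q: [1/4, 31/108, 25/54]
  R: [29/108, 31/108, 4/9]

(P^3)[P -> R] = 47/108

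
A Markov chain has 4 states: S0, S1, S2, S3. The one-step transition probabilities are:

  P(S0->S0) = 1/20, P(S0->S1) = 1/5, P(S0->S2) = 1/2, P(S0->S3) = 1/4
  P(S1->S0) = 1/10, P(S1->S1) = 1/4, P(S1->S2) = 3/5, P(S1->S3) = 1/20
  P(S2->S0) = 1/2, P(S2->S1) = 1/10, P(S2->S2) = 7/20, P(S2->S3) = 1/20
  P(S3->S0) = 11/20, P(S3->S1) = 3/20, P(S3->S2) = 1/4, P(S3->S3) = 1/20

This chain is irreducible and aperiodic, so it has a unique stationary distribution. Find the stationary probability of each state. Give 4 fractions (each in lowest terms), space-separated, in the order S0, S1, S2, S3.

Answer: 3089/10144 1623/10144 4307/10144 1125/10144

Derivation:
The stationary distribution satisfies pi = pi * P, i.e.:
  pi_S0 = 1/20*pi_S0 + 1/10*pi_S1 + 1/2*pi_S2 + 11/20*pi_S3
  pi_S1 = 1/5*pi_S0 + 1/4*pi_S1 + 1/10*pi_S2 + 3/20*pi_S3
  pi_S2 = 1/2*pi_S0 + 3/5*pi_S1 + 7/20*pi_S2 + 1/4*pi_S3
  pi_S3 = 1/4*pi_S0 + 1/20*pi_S1 + 1/20*pi_S2 + 1/20*pi_S3
with normalization: pi_S0 + pi_S1 + pi_S2 + pi_S3 = 1.

Using the first 3 balance equations plus normalization, the linear system A*pi = b is:
  [-19/20, 1/10, 1/2, 11/20] . pi = 0
  [1/5, -3/4, 1/10, 3/20] . pi = 0
  [1/2, 3/5, -13/20, 1/4] . pi = 0
  [1, 1, 1, 1] . pi = 1

Solving yields:
  pi_S0 = 3089/10144
  pi_S1 = 1623/10144
  pi_S2 = 4307/10144
  pi_S3 = 1125/10144

Verification (pi * P):
  3089/10144*1/20 + 1623/10144*1/10 + 4307/10144*1/2 + 1125/10144*11/20 = 3089/10144 = pi_S0  (ok)
  3089/10144*1/5 + 1623/10144*1/4 + 4307/10144*1/10 + 1125/10144*3/20 = 1623/10144 = pi_S1  (ok)
  3089/10144*1/2 + 1623/10144*3/5 + 4307/10144*7/20 + 1125/10144*1/4 = 4307/10144 = pi_S2  (ok)
  3089/10144*1/4 + 1623/10144*1/20 + 4307/10144*1/20 + 1125/10144*1/20 = 1125/10144 = pi_S3  (ok)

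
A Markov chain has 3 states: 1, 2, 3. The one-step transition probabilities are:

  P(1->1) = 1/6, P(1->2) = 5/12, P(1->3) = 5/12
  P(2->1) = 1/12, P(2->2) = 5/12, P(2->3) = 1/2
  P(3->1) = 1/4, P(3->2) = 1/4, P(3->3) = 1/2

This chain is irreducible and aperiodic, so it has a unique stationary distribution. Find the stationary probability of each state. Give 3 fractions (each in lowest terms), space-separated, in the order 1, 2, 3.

The stationary distribution satisfies pi = pi * P, i.e.:
  pi_1 = 1/6*pi_1 + 1/12*pi_2 + 1/4*pi_3
  pi_2 = 5/12*pi_1 + 5/12*pi_2 + 1/4*pi_3
  pi_3 = 5/12*pi_1 + 1/2*pi_2 + 1/2*pi_3
with normalization: pi_1 + pi_2 + pi_3 = 1.

Using the first 2 balance equations plus normalization, the linear system A*pi = b is:
  [-5/6, 1/12, 1/4] . pi = 0
  [5/12, -7/12, 1/4] . pi = 0
  [1, 1, 1] . pi = 1

Solving yields:
  pi_1 = 12/67
  pi_2 = 45/134
  pi_3 = 65/134

Verification (pi * P):
  12/67*1/6 + 45/134*1/12 + 65/134*1/4 = 12/67 = pi_1  (ok)
  12/67*5/12 + 45/134*5/12 + 65/134*1/4 = 45/134 = pi_2  (ok)
  12/67*5/12 + 45/134*1/2 + 65/134*1/2 = 65/134 = pi_3  (ok)

Answer: 12/67 45/134 65/134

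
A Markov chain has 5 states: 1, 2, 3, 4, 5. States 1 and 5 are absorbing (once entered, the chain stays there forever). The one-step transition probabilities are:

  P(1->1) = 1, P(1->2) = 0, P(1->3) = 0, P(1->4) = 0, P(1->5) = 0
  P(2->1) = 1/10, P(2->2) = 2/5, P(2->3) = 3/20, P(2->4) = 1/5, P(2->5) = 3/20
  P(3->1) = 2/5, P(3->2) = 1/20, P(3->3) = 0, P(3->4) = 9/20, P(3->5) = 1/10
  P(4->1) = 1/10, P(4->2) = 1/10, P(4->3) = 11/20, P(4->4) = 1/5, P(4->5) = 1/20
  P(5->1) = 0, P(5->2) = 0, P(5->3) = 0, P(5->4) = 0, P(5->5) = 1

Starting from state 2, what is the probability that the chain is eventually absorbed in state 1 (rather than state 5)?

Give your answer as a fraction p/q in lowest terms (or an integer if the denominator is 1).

Answer: 232/391

Derivation:
Let a_i = P(absorbed in 1 | start in state i).
Boundary conditions: a_1 = 1, a_5 = 0.
For each transient state i, a_i = sum_j P(i->j) * a_j:
  a_2 = 1/10*a_1 + 2/5*a_2 + 3/20*a_3 + 1/5*a_4 + 3/20*a_5
  a_3 = 2/5*a_1 + 1/20*a_2 + 0*a_3 + 9/20*a_4 + 1/10*a_5
  a_4 = 1/10*a_1 + 1/10*a_2 + 11/20*a_3 + 1/5*a_4 + 1/20*a_5

Substituting a_1 = 1 and a_5 = 0, rearrange to (I - Q) a = r where r[i] = P(i -> 1):
  [3/5, -3/20, -1/5] . (a_2, a_3, a_4) = 1/10
  [-1/20, 1, -9/20] . (a_2, a_3, a_4) = 2/5
  [-1/10, -11/20, 4/5] . (a_2, a_3, a_4) = 1/10

Solving yields:
  a_2 = 232/391
  a_3 = 294/391
  a_4 = 280/391

Starting state is 2, so the absorption probability is a_2 = 232/391.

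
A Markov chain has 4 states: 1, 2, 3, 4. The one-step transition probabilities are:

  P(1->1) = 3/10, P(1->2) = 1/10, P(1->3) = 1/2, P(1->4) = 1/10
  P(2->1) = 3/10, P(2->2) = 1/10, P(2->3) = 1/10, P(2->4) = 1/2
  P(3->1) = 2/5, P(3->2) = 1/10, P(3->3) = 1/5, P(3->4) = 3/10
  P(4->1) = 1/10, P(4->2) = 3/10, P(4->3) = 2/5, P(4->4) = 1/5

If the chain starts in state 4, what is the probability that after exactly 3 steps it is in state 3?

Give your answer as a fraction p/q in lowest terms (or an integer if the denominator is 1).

Answer: 17/50

Derivation:
Computing P^3 by repeated multiplication:
P^1 =
  1: [3/10, 1/10, 1/2, 1/10]
  2: [3/10, 1/10, 1/10, 1/2]
  3: [2/5, 1/10, 1/5, 3/10]
  4: [1/10, 3/10, 2/5, 1/5]
P^2 =
  1: [33/100, 3/25, 3/10, 1/4]
  2: [21/100, 1/5, 19/50, 21/100]
  3: [13/50, 4/25, 37/100, 21/100]
  4: [3/10, 7/50, 6/25, 8/25]
P^3 =
  1: [7/25, 3/20, 337/1000, 233/1000]
  2: [37/125, 71/500, 57/200, 277/1000]
  3: [59/200, 71/500, 38/125, 259/1000]
  4: [13/50, 41/250, 17/50, 59/250]

(P^3)[4 -> 3] = 17/50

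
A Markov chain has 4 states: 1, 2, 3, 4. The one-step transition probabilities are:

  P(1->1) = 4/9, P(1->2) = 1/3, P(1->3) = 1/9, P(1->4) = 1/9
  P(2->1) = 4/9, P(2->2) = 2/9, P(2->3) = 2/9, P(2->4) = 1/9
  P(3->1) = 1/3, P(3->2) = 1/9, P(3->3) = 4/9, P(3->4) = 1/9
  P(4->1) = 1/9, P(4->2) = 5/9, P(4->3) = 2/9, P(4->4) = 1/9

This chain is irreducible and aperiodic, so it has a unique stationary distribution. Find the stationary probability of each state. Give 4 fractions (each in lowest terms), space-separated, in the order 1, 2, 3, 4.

Answer: 71/186 77/279 43/186 1/9

Derivation:
The stationary distribution satisfies pi = pi * P, i.e.:
  pi_1 = 4/9*pi_1 + 4/9*pi_2 + 1/3*pi_3 + 1/9*pi_4
  pi_2 = 1/3*pi_1 + 2/9*pi_2 + 1/9*pi_3 + 5/9*pi_4
  pi_3 = 1/9*pi_1 + 2/9*pi_2 + 4/9*pi_3 + 2/9*pi_4
  pi_4 = 1/9*pi_1 + 1/9*pi_2 + 1/9*pi_3 + 1/9*pi_4
with normalization: pi_1 + pi_2 + pi_3 + pi_4 = 1.

Using the first 3 balance equations plus normalization, the linear system A*pi = b is:
  [-5/9, 4/9, 1/3, 1/9] . pi = 0
  [1/3, -7/9, 1/9, 5/9] . pi = 0
  [1/9, 2/9, -5/9, 2/9] . pi = 0
  [1, 1, 1, 1] . pi = 1

Solving yields:
  pi_1 = 71/186
  pi_2 = 77/279
  pi_3 = 43/186
  pi_4 = 1/9

Verification (pi * P):
  71/186*4/9 + 77/279*4/9 + 43/186*1/3 + 1/9*1/9 = 71/186 = pi_1  (ok)
  71/186*1/3 + 77/279*2/9 + 43/186*1/9 + 1/9*5/9 = 77/279 = pi_2  (ok)
  71/186*1/9 + 77/279*2/9 + 43/186*4/9 + 1/9*2/9 = 43/186 = pi_3  (ok)
  71/186*1/9 + 77/279*1/9 + 43/186*1/9 + 1/9*1/9 = 1/9 = pi_4  (ok)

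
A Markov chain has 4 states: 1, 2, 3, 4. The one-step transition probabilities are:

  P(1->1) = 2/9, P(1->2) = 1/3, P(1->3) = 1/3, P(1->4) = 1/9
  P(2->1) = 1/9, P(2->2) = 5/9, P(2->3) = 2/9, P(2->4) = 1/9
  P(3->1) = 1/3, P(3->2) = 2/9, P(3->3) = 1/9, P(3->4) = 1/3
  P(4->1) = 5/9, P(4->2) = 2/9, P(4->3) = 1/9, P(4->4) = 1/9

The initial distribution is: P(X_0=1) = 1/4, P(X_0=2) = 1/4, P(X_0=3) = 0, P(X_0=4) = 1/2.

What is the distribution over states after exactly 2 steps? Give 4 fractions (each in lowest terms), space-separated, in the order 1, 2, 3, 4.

Propagating the distribution step by step (d_{t+1} = d_t * P):
d_0 = (1=1/4, 2=1/4, 3=0, 4=1/2)
  d_1[1] = 1/4*2/9 + 1/4*1/9 + 0*1/3 + 1/2*5/9 = 13/36
  d_1[2] = 1/4*1/3 + 1/4*5/9 + 0*2/9 + 1/2*2/9 = 1/3
  d_1[3] = 1/4*1/3 + 1/4*2/9 + 0*1/9 + 1/2*1/9 = 7/36
  d_1[4] = 1/4*1/9 + 1/4*1/9 + 0*1/3 + 1/2*1/9 = 1/9
d_1 = (1=13/36, 2=1/3, 3=7/36, 4=1/9)
  d_2[1] = 13/36*2/9 + 1/3*1/9 + 7/36*1/3 + 1/9*5/9 = 79/324
  d_2[2] = 13/36*1/3 + 1/3*5/9 + 7/36*2/9 + 1/9*2/9 = 121/324
  d_2[3] = 13/36*1/3 + 1/3*2/9 + 7/36*1/9 + 1/9*1/9 = 37/162
  d_2[4] = 13/36*1/9 + 1/3*1/9 + 7/36*1/3 + 1/9*1/9 = 25/162
d_2 = (1=79/324, 2=121/324, 3=37/162, 4=25/162)

Answer: 79/324 121/324 37/162 25/162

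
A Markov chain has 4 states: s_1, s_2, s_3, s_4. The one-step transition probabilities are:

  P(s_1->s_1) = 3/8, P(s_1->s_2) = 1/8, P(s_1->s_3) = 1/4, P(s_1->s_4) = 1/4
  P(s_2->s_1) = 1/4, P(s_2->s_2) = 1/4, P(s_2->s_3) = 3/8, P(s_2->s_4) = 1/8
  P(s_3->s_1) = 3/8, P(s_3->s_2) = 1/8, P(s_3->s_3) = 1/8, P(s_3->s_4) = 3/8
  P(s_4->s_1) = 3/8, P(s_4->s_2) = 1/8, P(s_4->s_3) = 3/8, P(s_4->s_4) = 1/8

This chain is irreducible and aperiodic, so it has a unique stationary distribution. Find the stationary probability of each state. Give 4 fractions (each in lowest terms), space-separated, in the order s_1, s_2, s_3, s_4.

Answer: 5/14 1/7 37/140 33/140

Derivation:
The stationary distribution satisfies pi = pi * P, i.e.:
  pi_s_1 = 3/8*pi_s_1 + 1/4*pi_s_2 + 3/8*pi_s_3 + 3/8*pi_s_4
  pi_s_2 = 1/8*pi_s_1 + 1/4*pi_s_2 + 1/8*pi_s_3 + 1/8*pi_s_4
  pi_s_3 = 1/4*pi_s_1 + 3/8*pi_s_2 + 1/8*pi_s_3 + 3/8*pi_s_4
  pi_s_4 = 1/4*pi_s_1 + 1/8*pi_s_2 + 3/8*pi_s_3 + 1/8*pi_s_4
with normalization: pi_s_1 + pi_s_2 + pi_s_3 + pi_s_4 = 1.

Using the first 3 balance equations plus normalization, the linear system A*pi = b is:
  [-5/8, 1/4, 3/8, 3/8] . pi = 0
  [1/8, -3/4, 1/8, 1/8] . pi = 0
  [1/4, 3/8, -7/8, 3/8] . pi = 0
  [1, 1, 1, 1] . pi = 1

Solving yields:
  pi_s_1 = 5/14
  pi_s_2 = 1/7
  pi_s_3 = 37/140
  pi_s_4 = 33/140

Verification (pi * P):
  5/14*3/8 + 1/7*1/4 + 37/140*3/8 + 33/140*3/8 = 5/14 = pi_s_1  (ok)
  5/14*1/8 + 1/7*1/4 + 37/140*1/8 + 33/140*1/8 = 1/7 = pi_s_2  (ok)
  5/14*1/4 + 1/7*3/8 + 37/140*1/8 + 33/140*3/8 = 37/140 = pi_s_3  (ok)
  5/14*1/4 + 1/7*1/8 + 37/140*3/8 + 33/140*1/8 = 33/140 = pi_s_4  (ok)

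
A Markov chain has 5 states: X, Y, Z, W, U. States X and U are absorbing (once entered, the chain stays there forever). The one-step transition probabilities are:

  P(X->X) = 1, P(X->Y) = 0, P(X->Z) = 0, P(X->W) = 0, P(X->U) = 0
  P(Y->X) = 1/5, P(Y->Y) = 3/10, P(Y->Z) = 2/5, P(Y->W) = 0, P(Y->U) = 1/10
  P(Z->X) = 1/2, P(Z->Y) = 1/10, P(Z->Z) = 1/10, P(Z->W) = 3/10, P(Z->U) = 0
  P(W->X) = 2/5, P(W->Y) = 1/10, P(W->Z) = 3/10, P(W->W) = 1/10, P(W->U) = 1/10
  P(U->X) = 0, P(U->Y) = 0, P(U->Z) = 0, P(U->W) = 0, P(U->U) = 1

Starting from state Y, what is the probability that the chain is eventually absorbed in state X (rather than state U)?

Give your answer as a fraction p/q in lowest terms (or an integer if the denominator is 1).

Let a_i = P(absorbed in X | start in state i).
Boundary conditions: a_X = 1, a_U = 0.
For each transient state i, a_i = sum_j P(i->j) * a_j:
  a_Y = 1/5*a_X + 3/10*a_Y + 2/5*a_Z + 0*a_W + 1/10*a_U
  a_Z = 1/2*a_X + 1/10*a_Y + 1/10*a_Z + 3/10*a_W + 0*a_U
  a_W = 2/5*a_X + 1/10*a_Y + 3/10*a_Z + 1/10*a_W + 1/10*a_U

Substituting a_X = 1 and a_U = 0, rearrange to (I - Q) a = r where r[i] = P(i -> X):
  [7/10, -2/5, 0] . (a_Y, a_Z, a_W) = 1/5
  [-1/10, 9/10, -3/10] . (a_Y, a_Z, a_W) = 1/2
  [-1/10, -3/10, 9/10] . (a_Y, a_Z, a_W) = 2/5

Solving yields:
  a_Y = 31/38
  a_Z = 141/152
  a_W = 385/456

Starting state is Y, so the absorption probability is a_Y = 31/38.

Answer: 31/38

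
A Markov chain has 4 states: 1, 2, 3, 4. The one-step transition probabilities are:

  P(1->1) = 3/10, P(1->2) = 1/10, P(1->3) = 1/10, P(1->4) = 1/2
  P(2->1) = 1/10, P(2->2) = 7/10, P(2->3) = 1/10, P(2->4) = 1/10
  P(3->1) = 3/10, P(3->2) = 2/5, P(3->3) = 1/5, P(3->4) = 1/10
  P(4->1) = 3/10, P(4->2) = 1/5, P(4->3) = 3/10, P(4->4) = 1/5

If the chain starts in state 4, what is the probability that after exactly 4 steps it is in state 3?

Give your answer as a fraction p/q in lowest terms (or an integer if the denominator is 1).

Answer: 1621/10000

Derivation:
Computing P^4 by repeated multiplication:
P^1 =
  1: [3/10, 1/10, 1/10, 1/2]
  2: [1/10, 7/10, 1/10, 1/10]
  3: [3/10, 2/5, 1/5, 1/10]
  4: [3/10, 1/5, 3/10, 1/5]
P^2 =
  1: [7/25, 6/25, 21/100, 27/100]
  2: [4/25, 14/25, 13/100, 3/20]
  3: [11/50, 41/100, 7/50, 23/100]
  4: [13/50, 33/100, 17/100, 6/25]
P^3 =
  1: [63/250, 167/500, 7/40, 239/1000]
  2: [47/250, 49/100, 143/1000, 179/1000]
  3: [109/500, 411/1000, 4/25, 211/1000]
  4: [117/500, 373/1000, 33/200, 57/250]
P^4 =
  1: [583/2500, 471/1250, 1653/10000, 2247/10000]
  2: [101/500, 1137/2500, 1501/10000, 1931/10000]
  3: [1089/5000, 4157/10000, 791/5000, 2083/10000]
  4: [1127/5000, 3961/10000, 1621/10000, 541/2500]

(P^4)[4 -> 3] = 1621/10000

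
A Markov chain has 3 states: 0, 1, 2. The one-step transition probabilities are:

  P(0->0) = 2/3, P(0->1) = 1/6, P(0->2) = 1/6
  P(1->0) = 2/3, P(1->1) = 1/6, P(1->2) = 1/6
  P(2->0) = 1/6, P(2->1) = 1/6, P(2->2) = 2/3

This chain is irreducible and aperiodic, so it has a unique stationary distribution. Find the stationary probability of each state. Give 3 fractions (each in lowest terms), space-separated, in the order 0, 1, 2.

The stationary distribution satisfies pi = pi * P, i.e.:
  pi_0 = 2/3*pi_0 + 2/3*pi_1 + 1/6*pi_2
  pi_1 = 1/6*pi_0 + 1/6*pi_1 + 1/6*pi_2
  pi_2 = 1/6*pi_0 + 1/6*pi_1 + 2/3*pi_2
with normalization: pi_0 + pi_1 + pi_2 = 1.

Using the first 2 balance equations plus normalization, the linear system A*pi = b is:
  [-1/3, 2/3, 1/6] . pi = 0
  [1/6, -5/6, 1/6] . pi = 0
  [1, 1, 1] . pi = 1

Solving yields:
  pi_0 = 1/2
  pi_1 = 1/6
  pi_2 = 1/3

Verification (pi * P):
  1/2*2/3 + 1/6*2/3 + 1/3*1/6 = 1/2 = pi_0  (ok)
  1/2*1/6 + 1/6*1/6 + 1/3*1/6 = 1/6 = pi_1  (ok)
  1/2*1/6 + 1/6*1/6 + 1/3*2/3 = 1/3 = pi_2  (ok)

Answer: 1/2 1/6 1/3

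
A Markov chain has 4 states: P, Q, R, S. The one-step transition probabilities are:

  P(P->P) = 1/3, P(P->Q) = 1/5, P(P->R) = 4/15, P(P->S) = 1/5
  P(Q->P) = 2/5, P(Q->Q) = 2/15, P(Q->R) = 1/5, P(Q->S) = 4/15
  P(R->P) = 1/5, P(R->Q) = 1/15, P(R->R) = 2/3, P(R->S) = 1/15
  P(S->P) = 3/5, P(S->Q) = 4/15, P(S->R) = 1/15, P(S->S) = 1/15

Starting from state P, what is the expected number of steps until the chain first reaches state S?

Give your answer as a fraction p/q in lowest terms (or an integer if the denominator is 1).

Answer: 2130/323

Derivation:
Let h_i = expected steps to first reach S from state i.
Boundary: h_S = 0.
First-step equations for the other states:
  h_P = 1 + 1/3*h_P + 1/5*h_Q + 4/15*h_R + 1/5*h_S
  h_Q = 1 + 2/5*h_P + 2/15*h_Q + 1/5*h_R + 4/15*h_S
  h_R = 1 + 1/5*h_P + 1/15*h_Q + 2/3*h_R + 1/15*h_S

Substituting h_S = 0 and rearranging gives the linear system (I - Q) h = 1:
  [2/3, -1/5, -4/15] . (h_P, h_Q, h_R) = 1
  [-2/5, 13/15, -1/5] . (h_P, h_Q, h_R) = 1
  [-1/5, -1/15, 1/3] . (h_P, h_Q, h_R) = 1

Solving yields:
  h_P = 2130/323
  h_Q = 1965/323
  h_R = 2640/323

Starting state is P, so the expected hitting time is h_P = 2130/323.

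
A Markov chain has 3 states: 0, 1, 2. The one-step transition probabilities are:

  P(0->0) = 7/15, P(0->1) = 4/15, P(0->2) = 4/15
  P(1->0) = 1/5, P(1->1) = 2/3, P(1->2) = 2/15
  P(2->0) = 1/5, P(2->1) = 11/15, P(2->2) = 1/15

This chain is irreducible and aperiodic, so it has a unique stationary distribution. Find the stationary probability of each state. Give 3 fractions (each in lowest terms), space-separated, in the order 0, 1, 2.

Answer: 3/11 25/44 7/44

Derivation:
The stationary distribution satisfies pi = pi * P, i.e.:
  pi_0 = 7/15*pi_0 + 1/5*pi_1 + 1/5*pi_2
  pi_1 = 4/15*pi_0 + 2/3*pi_1 + 11/15*pi_2
  pi_2 = 4/15*pi_0 + 2/15*pi_1 + 1/15*pi_2
with normalization: pi_0 + pi_1 + pi_2 = 1.

Using the first 2 balance equations plus normalization, the linear system A*pi = b is:
  [-8/15, 1/5, 1/5] . pi = 0
  [4/15, -1/3, 11/15] . pi = 0
  [1, 1, 1] . pi = 1

Solving yields:
  pi_0 = 3/11
  pi_1 = 25/44
  pi_2 = 7/44

Verification (pi * P):
  3/11*7/15 + 25/44*1/5 + 7/44*1/5 = 3/11 = pi_0  (ok)
  3/11*4/15 + 25/44*2/3 + 7/44*11/15 = 25/44 = pi_1  (ok)
  3/11*4/15 + 25/44*2/15 + 7/44*1/15 = 7/44 = pi_2  (ok)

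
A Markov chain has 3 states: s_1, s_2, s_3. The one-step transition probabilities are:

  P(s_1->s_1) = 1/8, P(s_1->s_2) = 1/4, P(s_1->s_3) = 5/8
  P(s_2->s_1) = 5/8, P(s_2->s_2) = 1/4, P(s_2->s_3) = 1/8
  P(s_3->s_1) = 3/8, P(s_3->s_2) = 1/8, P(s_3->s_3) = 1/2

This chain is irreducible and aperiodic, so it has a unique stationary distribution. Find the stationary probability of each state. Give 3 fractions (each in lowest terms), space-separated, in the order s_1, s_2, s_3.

Answer: 23/68 13/68 8/17

Derivation:
The stationary distribution satisfies pi = pi * P, i.e.:
  pi_s_1 = 1/8*pi_s_1 + 5/8*pi_s_2 + 3/8*pi_s_3
  pi_s_2 = 1/4*pi_s_1 + 1/4*pi_s_2 + 1/8*pi_s_3
  pi_s_3 = 5/8*pi_s_1 + 1/8*pi_s_2 + 1/2*pi_s_3
with normalization: pi_s_1 + pi_s_2 + pi_s_3 = 1.

Using the first 2 balance equations plus normalization, the linear system A*pi = b is:
  [-7/8, 5/8, 3/8] . pi = 0
  [1/4, -3/4, 1/8] . pi = 0
  [1, 1, 1] . pi = 1

Solving yields:
  pi_s_1 = 23/68
  pi_s_2 = 13/68
  pi_s_3 = 8/17

Verification (pi * P):
  23/68*1/8 + 13/68*5/8 + 8/17*3/8 = 23/68 = pi_s_1  (ok)
  23/68*1/4 + 13/68*1/4 + 8/17*1/8 = 13/68 = pi_s_2  (ok)
  23/68*5/8 + 13/68*1/8 + 8/17*1/2 = 8/17 = pi_s_3  (ok)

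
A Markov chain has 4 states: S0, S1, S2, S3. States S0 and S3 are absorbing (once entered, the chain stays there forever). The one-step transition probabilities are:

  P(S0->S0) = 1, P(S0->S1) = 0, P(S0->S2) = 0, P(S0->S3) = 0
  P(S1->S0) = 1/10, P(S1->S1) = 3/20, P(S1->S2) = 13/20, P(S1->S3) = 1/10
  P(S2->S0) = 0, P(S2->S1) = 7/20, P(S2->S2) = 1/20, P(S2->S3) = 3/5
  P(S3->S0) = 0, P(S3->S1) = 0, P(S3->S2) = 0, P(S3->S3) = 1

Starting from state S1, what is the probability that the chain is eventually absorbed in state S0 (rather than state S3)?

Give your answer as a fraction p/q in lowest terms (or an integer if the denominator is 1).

Answer: 19/116

Derivation:
Let a_i = P(absorbed in S0 | start in state i).
Boundary conditions: a_S0 = 1, a_S3 = 0.
For each transient state i, a_i = sum_j P(i->j) * a_j:
  a_S1 = 1/10*a_S0 + 3/20*a_S1 + 13/20*a_S2 + 1/10*a_S3
  a_S2 = 0*a_S0 + 7/20*a_S1 + 1/20*a_S2 + 3/5*a_S3

Substituting a_S0 = 1 and a_S3 = 0, rearrange to (I - Q) a = r where r[i] = P(i -> S0):
  [17/20, -13/20] . (a_S1, a_S2) = 1/10
  [-7/20, 19/20] . (a_S1, a_S2) = 0

Solving yields:
  a_S1 = 19/116
  a_S2 = 7/116

Starting state is S1, so the absorption probability is a_S1 = 19/116.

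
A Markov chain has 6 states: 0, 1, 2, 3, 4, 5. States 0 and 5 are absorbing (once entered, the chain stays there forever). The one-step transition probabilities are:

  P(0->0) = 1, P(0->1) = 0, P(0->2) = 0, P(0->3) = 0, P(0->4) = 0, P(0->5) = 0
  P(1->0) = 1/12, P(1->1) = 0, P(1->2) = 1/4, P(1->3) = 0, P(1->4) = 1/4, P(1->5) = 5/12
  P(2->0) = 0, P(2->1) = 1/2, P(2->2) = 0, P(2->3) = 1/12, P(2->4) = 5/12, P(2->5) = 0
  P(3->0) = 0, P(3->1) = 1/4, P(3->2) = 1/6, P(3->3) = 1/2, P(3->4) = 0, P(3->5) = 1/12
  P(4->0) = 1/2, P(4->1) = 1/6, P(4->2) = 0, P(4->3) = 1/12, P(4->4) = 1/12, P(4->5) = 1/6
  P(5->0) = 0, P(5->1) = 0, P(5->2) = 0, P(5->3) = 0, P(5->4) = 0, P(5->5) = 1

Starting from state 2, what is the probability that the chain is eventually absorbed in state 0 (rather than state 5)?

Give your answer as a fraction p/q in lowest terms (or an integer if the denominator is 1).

Let a_i = P(absorbed in 0 | start in state i).
Boundary conditions: a_0 = 1, a_5 = 0.
For each transient state i, a_i = sum_j P(i->j) * a_j:
  a_1 = 1/12*a_0 + 0*a_1 + 1/4*a_2 + 0*a_3 + 1/4*a_4 + 5/12*a_5
  a_2 = 0*a_0 + 1/2*a_1 + 0*a_2 + 1/12*a_3 + 5/12*a_4 + 0*a_5
  a_3 = 0*a_0 + 1/4*a_1 + 1/6*a_2 + 1/2*a_3 + 0*a_4 + 1/12*a_5
  a_4 = 1/2*a_0 + 1/6*a_1 + 0*a_2 + 1/12*a_3 + 1/12*a_4 + 1/6*a_5

Substituting a_0 = 1 and a_5 = 0, rearrange to (I - Q) a = r where r[i] = P(i -> 0):
  [1, -1/4, 0, -1/4] . (a_1, a_2, a_3, a_4) = 1/12
  [-1/2, 1, -1/12, -5/12] . (a_1, a_2, a_3, a_4) = 0
  [-1/4, -1/6, 1/2, 0] . (a_1, a_2, a_3, a_4) = 0
  [-1/6, 0, -1/12, 11/12] . (a_1, a_2, a_3, a_4) = 1/2

Solving yields:
  a_1 = 640/1761
  a_2 = 561/1174
  a_3 = 1201/3522
  a_4 = 2263/3522

Starting state is 2, so the absorption probability is a_2 = 561/1174.

Answer: 561/1174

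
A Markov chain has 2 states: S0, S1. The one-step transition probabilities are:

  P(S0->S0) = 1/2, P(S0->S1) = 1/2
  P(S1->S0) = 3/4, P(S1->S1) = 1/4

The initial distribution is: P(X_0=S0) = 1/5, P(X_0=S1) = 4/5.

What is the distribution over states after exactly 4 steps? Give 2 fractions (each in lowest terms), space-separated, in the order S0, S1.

Answer: 383/640 257/640

Derivation:
Propagating the distribution step by step (d_{t+1} = d_t * P):
d_0 = (S0=1/5, S1=4/5)
  d_1[S0] = 1/5*1/2 + 4/5*3/4 = 7/10
  d_1[S1] = 1/5*1/2 + 4/5*1/4 = 3/10
d_1 = (S0=7/10, S1=3/10)
  d_2[S0] = 7/10*1/2 + 3/10*3/4 = 23/40
  d_2[S1] = 7/10*1/2 + 3/10*1/4 = 17/40
d_2 = (S0=23/40, S1=17/40)
  d_3[S0] = 23/40*1/2 + 17/40*3/4 = 97/160
  d_3[S1] = 23/40*1/2 + 17/40*1/4 = 63/160
d_3 = (S0=97/160, S1=63/160)
  d_4[S0] = 97/160*1/2 + 63/160*3/4 = 383/640
  d_4[S1] = 97/160*1/2 + 63/160*1/4 = 257/640
d_4 = (S0=383/640, S1=257/640)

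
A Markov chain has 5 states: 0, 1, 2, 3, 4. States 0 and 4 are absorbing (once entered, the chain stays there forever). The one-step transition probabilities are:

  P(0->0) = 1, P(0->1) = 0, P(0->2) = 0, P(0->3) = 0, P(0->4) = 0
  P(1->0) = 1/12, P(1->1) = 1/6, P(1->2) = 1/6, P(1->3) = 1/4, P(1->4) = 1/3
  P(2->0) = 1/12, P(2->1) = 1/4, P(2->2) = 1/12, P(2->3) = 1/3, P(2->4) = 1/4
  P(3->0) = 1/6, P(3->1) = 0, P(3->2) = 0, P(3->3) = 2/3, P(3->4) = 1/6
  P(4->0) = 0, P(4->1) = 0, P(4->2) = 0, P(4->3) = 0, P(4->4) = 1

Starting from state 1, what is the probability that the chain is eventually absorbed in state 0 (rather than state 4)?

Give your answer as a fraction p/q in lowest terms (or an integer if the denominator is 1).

Answer: 67/208

Derivation:
Let a_i = P(absorbed in 0 | start in state i).
Boundary conditions: a_0 = 1, a_4 = 0.
For each transient state i, a_i = sum_j P(i->j) * a_j:
  a_1 = 1/12*a_0 + 1/6*a_1 + 1/6*a_2 + 1/4*a_3 + 1/3*a_4
  a_2 = 1/12*a_0 + 1/4*a_1 + 1/12*a_2 + 1/3*a_3 + 1/4*a_4
  a_3 = 1/6*a_0 + 0*a_1 + 0*a_2 + 2/3*a_3 + 1/6*a_4

Substituting a_0 = 1 and a_4 = 0, rearrange to (I - Q) a = r where r[i] = P(i -> 0):
  [5/6, -1/6, -1/4] . (a_1, a_2, a_3) = 1/12
  [-1/4, 11/12, -1/3] . (a_1, a_2, a_3) = 1/12
  [0, 0, 1/3] . (a_1, a_2, a_3) = 1/6

Solving yields:
  a_1 = 67/208
  a_2 = 75/208
  a_3 = 1/2

Starting state is 1, so the absorption probability is a_1 = 67/208.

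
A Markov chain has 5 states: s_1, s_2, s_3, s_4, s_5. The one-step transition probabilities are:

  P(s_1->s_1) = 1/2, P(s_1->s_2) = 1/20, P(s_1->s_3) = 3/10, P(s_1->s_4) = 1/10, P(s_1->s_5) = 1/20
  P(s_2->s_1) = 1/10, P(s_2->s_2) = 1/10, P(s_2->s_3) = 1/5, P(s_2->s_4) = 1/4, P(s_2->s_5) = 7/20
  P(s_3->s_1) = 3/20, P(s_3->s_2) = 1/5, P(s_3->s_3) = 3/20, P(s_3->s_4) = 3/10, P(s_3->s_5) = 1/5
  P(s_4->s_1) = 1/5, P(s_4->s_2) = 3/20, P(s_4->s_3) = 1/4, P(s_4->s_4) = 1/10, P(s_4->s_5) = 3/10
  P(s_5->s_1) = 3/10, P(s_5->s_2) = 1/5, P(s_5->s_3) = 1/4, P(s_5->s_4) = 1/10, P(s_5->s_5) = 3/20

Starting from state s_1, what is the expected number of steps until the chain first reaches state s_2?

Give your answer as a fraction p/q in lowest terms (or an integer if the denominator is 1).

Let h_i = expected steps to first reach s_2 from state i.
Boundary: h_s_2 = 0.
First-step equations for the other states:
  h_s_1 = 1 + 1/2*h_s_1 + 1/20*h_s_2 + 3/10*h_s_3 + 1/10*h_s_4 + 1/20*h_s_5
  h_s_3 = 1 + 3/20*h_s_1 + 1/5*h_s_2 + 3/20*h_s_3 + 3/10*h_s_4 + 1/5*h_s_5
  h_s_4 = 1 + 1/5*h_s_1 + 3/20*h_s_2 + 1/4*h_s_3 + 1/10*h_s_4 + 3/10*h_s_5
  h_s_5 = 1 + 3/10*h_s_1 + 1/5*h_s_2 + 1/4*h_s_3 + 1/10*h_s_4 + 3/20*h_s_5

Substituting h_s_2 = 0 and rearranging gives the linear system (I - Q) h = 1:
  [1/2, -3/10, -1/10, -1/20] . (h_s_1, h_s_3, h_s_4, h_s_5) = 1
  [-3/20, 17/20, -3/10, -1/5] . (h_s_1, h_s_3, h_s_4, h_s_5) = 1
  [-1/5, -1/4, 9/10, -3/10] . (h_s_1, h_s_3, h_s_4, h_s_5) = 1
  [-3/10, -1/4, -1/10, 17/20] . (h_s_1, h_s_3, h_s_4, h_s_5) = 1

Solving yields:
  h_s_1 = 84320/10371
  h_s_3 = 69680/10371
  h_s_4 = 73310/10371
  h_s_5 = 71080/10371

Starting state is s_1, so the expected hitting time is h_s_1 = 84320/10371.

Answer: 84320/10371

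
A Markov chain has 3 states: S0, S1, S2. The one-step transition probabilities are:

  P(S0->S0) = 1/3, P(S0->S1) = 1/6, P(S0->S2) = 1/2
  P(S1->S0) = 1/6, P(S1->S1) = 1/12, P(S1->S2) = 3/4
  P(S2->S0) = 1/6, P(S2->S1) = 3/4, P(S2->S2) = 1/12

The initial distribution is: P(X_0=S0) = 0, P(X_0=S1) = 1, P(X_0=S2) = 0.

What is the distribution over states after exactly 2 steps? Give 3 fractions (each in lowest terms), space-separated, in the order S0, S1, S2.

Answer: 7/36 43/72 5/24

Derivation:
Propagating the distribution step by step (d_{t+1} = d_t * P):
d_0 = (S0=0, S1=1, S2=0)
  d_1[S0] = 0*1/3 + 1*1/6 + 0*1/6 = 1/6
  d_1[S1] = 0*1/6 + 1*1/12 + 0*3/4 = 1/12
  d_1[S2] = 0*1/2 + 1*3/4 + 0*1/12 = 3/4
d_1 = (S0=1/6, S1=1/12, S2=3/4)
  d_2[S0] = 1/6*1/3 + 1/12*1/6 + 3/4*1/6 = 7/36
  d_2[S1] = 1/6*1/6 + 1/12*1/12 + 3/4*3/4 = 43/72
  d_2[S2] = 1/6*1/2 + 1/12*3/4 + 3/4*1/12 = 5/24
d_2 = (S0=7/36, S1=43/72, S2=5/24)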